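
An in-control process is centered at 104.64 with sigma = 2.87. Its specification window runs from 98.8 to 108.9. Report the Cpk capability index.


Cpu = (USL - mean) / (3*sigma) = (108.9 - 104.64) / (3*2.87) = 0.4948
Cpl = (mean - LSL) / (3*sigma) = (104.64 - 98.8) / (3*2.87) = 0.6783
Cpk = min(Cpu, Cpl) = 0.4948

0.4948


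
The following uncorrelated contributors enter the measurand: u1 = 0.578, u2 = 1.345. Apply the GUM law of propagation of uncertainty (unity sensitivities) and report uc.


uc = sqrt(0.578^2 + 1.345^2)
uc = sqrt(2.143109)
uc = 1.4639

1.4639


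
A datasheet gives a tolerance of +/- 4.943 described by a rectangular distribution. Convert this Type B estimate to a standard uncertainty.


u_B = half_width / sqrt(3)
u_B = 4.943 / 1.7320508
u_B = 2.8538

2.8538


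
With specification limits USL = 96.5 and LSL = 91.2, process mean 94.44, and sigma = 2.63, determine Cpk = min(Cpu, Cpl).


Cpu = (USL - mean) / (3*sigma) = (96.5 - 94.44) / (3*2.63) = 0.2611
Cpl = (mean - LSL) / (3*sigma) = (94.44 - 91.2) / (3*2.63) = 0.4106
Cpk = min(Cpu, Cpl) = 0.2611

0.2611


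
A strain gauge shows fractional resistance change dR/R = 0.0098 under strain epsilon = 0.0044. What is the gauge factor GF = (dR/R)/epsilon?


GF = (dR/R) / epsilon
= 0.0098 / 0.0044
= 2.2273

2.2273


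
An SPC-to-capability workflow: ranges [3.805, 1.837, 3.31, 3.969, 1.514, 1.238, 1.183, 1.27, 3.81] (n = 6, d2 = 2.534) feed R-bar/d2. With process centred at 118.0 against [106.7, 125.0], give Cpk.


R_bar = (3.805 + 1.837 + 3.31 + 3.969 + 1.514 + 1.238 + 1.183 + 1.27 + 3.81) / 9 = 2.4373333
sigma = R_bar / d2 = 2.4373333 / 2.534 = 0.96185213
Cp = (USL - LSL)/(6*sigma) = (125.0 - 106.7)/(6*0.96185213) = 3.1710
Cpu = (125.0 - 118.0)/(3*0.96185213) = 2.4259
Cpl = (118.0 - 106.7)/(3*0.96185213) = 3.9161
Cpk = min(Cpu, Cpl) = 2.4259

2.4259


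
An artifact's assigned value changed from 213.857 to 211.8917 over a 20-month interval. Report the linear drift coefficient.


rate = (v2 - v1) / months
= (211.8917 - 213.857) / 20
= -1.9653 / 20
= -0.0983

-0.0983


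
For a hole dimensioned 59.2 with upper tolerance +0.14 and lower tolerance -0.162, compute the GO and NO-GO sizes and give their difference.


GO = nominal - lower_tol (smallest hole = maximum material condition)
GO = 59.2 - 0.162 = 59.038
NO-GO = nominal + upper_tol (largest hole = least material condition)
NO-GO = 59.2 + 0.14 = 59.34
spread = NO-GO - GO = 59.34 - 59.038 = 0.3020

0.3020


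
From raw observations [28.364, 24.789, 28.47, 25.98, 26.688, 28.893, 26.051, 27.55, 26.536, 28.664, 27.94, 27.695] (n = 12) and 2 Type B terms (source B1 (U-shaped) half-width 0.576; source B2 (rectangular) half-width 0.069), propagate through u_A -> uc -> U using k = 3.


mean = (28.364 + 24.789 + 28.47 + 25.98 + 26.688 + 28.893 + 26.051 + 27.55 + 26.536 + 28.664 + 27.94 + 27.695) / 12 = 27.30166667
s = sqrt(sum((x - mean)^2)/(n-1)) = 1.2825045
u_A = s / sqrt(n) = 1.2825045 / sqrt(12) = 0.37022716
u_B1 = 0.576 / sqrt(2) = 0.40729351
u_B2 = 0.069 / sqrt(3) = 0.039837169
uc = sqrt(0.37022716^2 + 0.40729351^2 + 0.039837169^2) = 0.55185429
U = k * uc = 3 * 0.55185429
U = 1.6556

1.6556


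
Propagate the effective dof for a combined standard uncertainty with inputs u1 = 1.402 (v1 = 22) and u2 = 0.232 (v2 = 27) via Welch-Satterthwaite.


uc = sqrt(u1^2 + u2^2) = sqrt(1.402^2 + 0.232^2) = 1.4210658
v_eff = uc^4 / (u1^4/v1 + u2^4/v2)
= 1.4210658^4 / (1.402^4/22 + 0.232^4/27)
= 4.0780895 / 0.17572544
v_eff = 23.2072

23.2072


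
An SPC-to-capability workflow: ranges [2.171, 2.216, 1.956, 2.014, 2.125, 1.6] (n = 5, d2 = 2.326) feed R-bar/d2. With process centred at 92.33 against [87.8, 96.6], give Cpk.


R_bar = (2.171 + 2.216 + 1.956 + 2.014 + 2.125 + 1.6) / 6 = 2.0136667
sigma = R_bar / d2 = 2.0136667 / 2.326 = 0.86572085
Cp = (USL - LSL)/(6*sigma) = (96.6 - 87.8)/(6*0.86572085) = 1.6942
Cpu = (96.6 - 92.33)/(3*0.86572085) = 1.6441
Cpl = (92.33 - 87.8)/(3*0.86572085) = 1.7442
Cpk = min(Cpu, Cpl) = 1.6441

1.6441


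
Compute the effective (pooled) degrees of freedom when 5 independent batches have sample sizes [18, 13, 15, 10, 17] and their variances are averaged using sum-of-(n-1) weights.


nu = sum_i (n_i - 1)
nu = ((18 - 1) + (13 - 1) + (15 - 1) + (10 - 1) + (17 - 1))
nu = 17 + 12 + 14 + 9 + 16
nu = 68

68


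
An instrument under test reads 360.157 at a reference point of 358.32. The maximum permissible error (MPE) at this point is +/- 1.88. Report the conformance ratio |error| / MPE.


e = indication - reference = 360.157 - 358.32 = 1.8370
|e| = 1.8370
ratio = |e| / MPE = 1.8370 / 1.88
ratio = 0.9771

0.9771


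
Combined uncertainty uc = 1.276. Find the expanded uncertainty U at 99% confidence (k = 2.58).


U = k * uc
U = 2.58 * 1.276
U = 3.2921

3.2921


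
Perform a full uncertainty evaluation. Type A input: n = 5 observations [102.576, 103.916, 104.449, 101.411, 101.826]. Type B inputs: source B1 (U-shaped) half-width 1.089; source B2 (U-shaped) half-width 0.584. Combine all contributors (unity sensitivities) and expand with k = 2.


mean = (102.576 + 103.916 + 104.449 + 101.411 + 101.826) / 5 = 102.8356
s = sqrt(sum((x - mean)^2)/(n-1)) = 1.3121064
u_A = s / sqrt(n) = 1.3121064 / sqrt(5) = 0.58679182
u_B1 = 1.089 / sqrt(2) = 0.77003928
u_B2 = 0.584 / sqrt(2) = 0.41295036
uc = sqrt(0.58679182^2 + 0.77003928^2 + 0.41295036^2) = 1.052527
U = k * uc = 2 * 1.052527
U = 2.1051

2.1051


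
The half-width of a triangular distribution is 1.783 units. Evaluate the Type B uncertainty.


u_B = half_width / sqrt(6)
u_B = 1.783 / 2.4494897
u_B = 0.7279

0.7279


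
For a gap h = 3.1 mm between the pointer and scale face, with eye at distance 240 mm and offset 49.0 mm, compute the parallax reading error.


error = h * offset / d
= 3.1 * 49.0 / 240
= 0.6329

0.6329


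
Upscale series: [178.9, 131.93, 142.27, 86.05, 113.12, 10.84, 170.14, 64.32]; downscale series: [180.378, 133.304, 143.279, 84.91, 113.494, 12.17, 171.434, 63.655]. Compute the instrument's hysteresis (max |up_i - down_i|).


|178.9 - 180.378| = 1.4780
|131.93 - 133.304| = 1.3740
|142.27 - 143.279| = 1.0090
|86.05 - 84.91| = 1.1400
|113.12 - 113.494| = 0.3740
|10.84 - 12.17| = 1.3300
|170.14 - 171.434| = 1.2940
|64.32 - 63.655| = 0.6650
hysteresis = max(diffs) = 1.4780

1.4780


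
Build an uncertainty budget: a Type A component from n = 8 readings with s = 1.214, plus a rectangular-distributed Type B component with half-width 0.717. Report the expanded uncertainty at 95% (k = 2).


u_A = s / sqrt(n) = 1.214 / sqrt(8) = 0.42921382
u_B = half_width / sqrt(3) = 0.717 / sqrt(3) = 0.41396014
uc = sqrt(u_A^2 + u_B^2) = sqrt(0.42921382^2 + 0.41396014^2) = 0.59631158
U = k * uc = 2 * 0.59631158
U = 1.1926

1.1926


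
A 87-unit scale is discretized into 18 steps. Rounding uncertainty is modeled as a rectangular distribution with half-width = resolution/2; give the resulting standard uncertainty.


resolution = range / divisions
resolution = 87 / 18 = 4.8333333
u_res = resolution / (2*sqrt(3))
u_res = 4.8333333 / 3.4641016
u_res = 1.3953

1.3953


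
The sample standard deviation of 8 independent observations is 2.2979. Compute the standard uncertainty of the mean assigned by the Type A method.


u_A = s / sqrt(n)
u_A = 2.2979 / sqrt(8)
u_A = 2.2979 / 2.8284271
u_A = 0.8124

0.8124


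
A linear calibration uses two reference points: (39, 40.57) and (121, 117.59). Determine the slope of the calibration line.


slope = (y2 - y1) / (x2 - x1)
= (117.59 - 40.57) / (121 - 39)
= 77.0200 / 82
= 0.9393

0.9393


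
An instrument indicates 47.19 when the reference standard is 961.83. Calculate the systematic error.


Systematic error = measured - true
= 47.19 - 961.83
= -914.6400

-914.6400


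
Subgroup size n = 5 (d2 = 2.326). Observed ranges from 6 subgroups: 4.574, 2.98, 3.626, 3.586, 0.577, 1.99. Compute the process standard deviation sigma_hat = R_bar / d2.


R_bar = (4.574 + 2.98 + 3.626 + 3.586 + 0.577 + 1.99) / 6
R_bar = 17.333 / 6 = 2.8888333
sigma_hat = R_bar / d2 = 2.8888333 / 2.326 = 1.2420

1.2420


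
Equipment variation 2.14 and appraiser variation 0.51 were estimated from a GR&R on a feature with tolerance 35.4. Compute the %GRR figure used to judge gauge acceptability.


GRR = sqrt(EV^2 + AV^2) = sqrt(2.14^2 + 0.51^2) = 2.1999318
%GRR = GRR / tol * 100 = 2.1999318 / 35.4 * 100
%GRR = 6.2145

6.2145


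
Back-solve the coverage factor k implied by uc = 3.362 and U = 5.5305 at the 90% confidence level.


k = U / uc
k = 5.5305 / 3.362
k = 1.645

1.645


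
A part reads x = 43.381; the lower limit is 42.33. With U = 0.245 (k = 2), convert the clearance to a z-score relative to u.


u = U / k = 0.245 / 2 = 0.1225
margin = |LSL - x| = |42.33 - 43.381| = 1.051
z = margin / u = 1.051 / 0.1225
z = 8.5796

8.5796


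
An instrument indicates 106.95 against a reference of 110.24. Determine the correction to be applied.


Correction = standard - reading
= 110.24 - 106.95
= 3.2900

3.2900


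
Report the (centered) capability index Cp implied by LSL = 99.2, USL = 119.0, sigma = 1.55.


Cp = (USL - LSL) / (6 * sigma)
= (119.0 - 99.2) / (6 * 1.55)
= 19.8000 / 9.3000
= 2.1290

2.1290


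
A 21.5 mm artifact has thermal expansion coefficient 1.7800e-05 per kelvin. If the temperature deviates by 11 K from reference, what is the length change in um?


dL = L * alpha * dT
= 21.5 * 1.7800e-05 * 11
= 0.0042097 mm
dL_um = 0.0042097 * 1000 = 4.2097 um

4.2097


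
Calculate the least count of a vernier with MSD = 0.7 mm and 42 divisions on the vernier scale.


LC = MSD / n_div
= 0.7 / 42
= 0.0167

0.0167


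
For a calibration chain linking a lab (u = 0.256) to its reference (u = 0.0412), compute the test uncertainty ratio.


TUR = u_lab / u_ref
= 0.256 / 0.0412
= 6.2136

6.2136


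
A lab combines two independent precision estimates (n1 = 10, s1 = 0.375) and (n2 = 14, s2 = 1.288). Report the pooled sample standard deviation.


s_p = sqrt(((n1-1)*s1^2 + (n2-1)*s2^2) / (n1+n2-2))
numerator = (10-1)*0.375^2 + (14-1)*1.288^2 = 1.265625 + 21.566272 = 22.831897
denominator = 10 + 14 - 2 = 22
s_p^2 = 22.831897 / 22 = 1.0378135
s_p = sqrt(1.0378135) = 1.0187

1.0187


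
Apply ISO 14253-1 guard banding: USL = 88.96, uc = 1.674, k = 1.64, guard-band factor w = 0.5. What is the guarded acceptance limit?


U = k * uc = 1.64 * 1.674 = 2.74536
guard band g = w * U = 0.5 * 2.74536 = 1.37268
AL = USL - g = 88.96 - 1.37268
AL = 87.5873

87.5873


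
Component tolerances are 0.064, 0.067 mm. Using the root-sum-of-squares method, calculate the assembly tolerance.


RSS = sqrt(0.064^2 + 0.067^2)
= sqrt(0.008585)
= 0.0927

0.0927


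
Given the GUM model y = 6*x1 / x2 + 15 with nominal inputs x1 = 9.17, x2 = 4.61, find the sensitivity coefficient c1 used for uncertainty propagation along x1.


y = 6*x1 / x2 + 15
dy/dx1 = 6/x2
Evaluate at x2 = 4.61: c1 = 6 / 4.61
c1 = 1.3015

1.3015


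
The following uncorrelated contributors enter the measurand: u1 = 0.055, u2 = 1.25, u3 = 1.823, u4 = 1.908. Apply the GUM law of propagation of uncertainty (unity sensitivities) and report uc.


uc = sqrt(0.055^2 + 1.25^2 + 1.823^2 + 1.908^2)
uc = sqrt(8.529318)
uc = 2.9205

2.9205


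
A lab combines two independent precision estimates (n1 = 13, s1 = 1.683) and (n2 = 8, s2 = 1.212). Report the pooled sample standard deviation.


s_p = sqrt(((n1-1)*s1^2 + (n2-1)*s2^2) / (n1+n2-2))
numerator = (13-1)*1.683^2 + (8-1)*1.212^2 = 33.989868 + 10.282608 = 44.272476
denominator = 13 + 8 - 2 = 19
s_p^2 = 44.272476 / 19 = 2.3301303
s_p = sqrt(2.3301303) = 1.5265

1.5265


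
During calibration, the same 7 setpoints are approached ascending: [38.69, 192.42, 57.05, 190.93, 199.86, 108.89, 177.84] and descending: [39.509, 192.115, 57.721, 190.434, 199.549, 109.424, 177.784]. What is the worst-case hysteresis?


|38.69 - 39.509| = 0.8190
|192.42 - 192.115| = 0.3050
|57.05 - 57.721| = 0.6710
|190.93 - 190.434| = 0.4960
|199.86 - 199.549| = 0.3110
|108.89 - 109.424| = 0.5340
|177.84 - 177.784| = 0.0560
hysteresis = max(diffs) = 0.8190

0.8190


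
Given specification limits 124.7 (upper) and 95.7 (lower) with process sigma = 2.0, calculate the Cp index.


Cp = (USL - LSL) / (6 * sigma)
= (124.7 - 95.7) / (6 * 2.0)
= 29.0000 / 12.0000
= 2.4167

2.4167


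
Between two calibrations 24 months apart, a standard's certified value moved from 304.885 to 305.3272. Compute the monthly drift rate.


rate = (v2 - v1) / months
= (305.3272 - 304.885) / 24
= 0.4422 / 24
= 0.0184

0.0184


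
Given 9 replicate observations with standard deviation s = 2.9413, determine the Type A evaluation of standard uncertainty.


u_A = s / sqrt(n)
u_A = 2.9413 / sqrt(9)
u_A = 2.9413 / 3
u_A = 0.9804

0.9804


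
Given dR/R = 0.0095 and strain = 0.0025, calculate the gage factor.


GF = (dR/R) / epsilon
= 0.0095 / 0.0025
= 3.8000

3.8000


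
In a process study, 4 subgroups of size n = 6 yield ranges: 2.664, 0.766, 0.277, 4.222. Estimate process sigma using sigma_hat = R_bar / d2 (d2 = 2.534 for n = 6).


R_bar = (2.664 + 0.766 + 0.277 + 4.222) / 4
R_bar = 7.929 / 4 = 1.98225
sigma_hat = R_bar / d2 = 1.98225 / 2.534 = 0.7823

0.7823


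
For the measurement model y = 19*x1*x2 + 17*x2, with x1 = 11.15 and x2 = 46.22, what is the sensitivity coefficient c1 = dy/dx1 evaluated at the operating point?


y = 19*x1*x2 + 17*x2
dy/dx1 = 19*x2
Evaluate at x2 = 46.22: c1 = 19 * 46.22
c1 = 878.1800

878.1800


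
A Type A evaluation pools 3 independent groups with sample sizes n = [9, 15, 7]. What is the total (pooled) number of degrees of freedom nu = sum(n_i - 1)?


nu = sum_i (n_i - 1)
nu = ((9 - 1) + (15 - 1) + (7 - 1))
nu = 8 + 14 + 6
nu = 28

28


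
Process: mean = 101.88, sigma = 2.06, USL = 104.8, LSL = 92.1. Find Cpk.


Cpu = (USL - mean) / (3*sigma) = (104.8 - 101.88) / (3*2.06) = 0.4725
Cpl = (mean - LSL) / (3*sigma) = (101.88 - 92.1) / (3*2.06) = 1.5825
Cpk = min(Cpu, Cpl) = 0.4725

0.4725


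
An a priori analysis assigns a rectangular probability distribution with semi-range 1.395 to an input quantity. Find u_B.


u_B = half_width / sqrt(3)
u_B = 1.395 / 1.7320508
u_B = 0.8054

0.8054


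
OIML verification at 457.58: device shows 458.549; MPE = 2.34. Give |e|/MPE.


e = indication - reference = 458.549 - 457.58 = 0.9690
|e| = 0.9690
ratio = |e| / MPE = 0.9690 / 2.34
ratio = 0.4141

0.4141


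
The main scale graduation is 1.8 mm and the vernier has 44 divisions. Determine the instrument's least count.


LC = MSD / n_div
= 1.8 / 44
= 0.0409

0.0409


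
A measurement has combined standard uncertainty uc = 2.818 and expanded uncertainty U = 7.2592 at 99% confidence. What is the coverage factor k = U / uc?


k = U / uc
k = 7.2592 / 2.818
k = 2.576

2.576


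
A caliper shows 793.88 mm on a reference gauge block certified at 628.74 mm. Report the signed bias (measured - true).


Systematic error = measured - true
= 793.88 - 628.74
= 165.1400

165.1400


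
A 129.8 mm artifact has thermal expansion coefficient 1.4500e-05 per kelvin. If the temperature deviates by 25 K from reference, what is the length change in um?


dL = L * alpha * dT
= 129.8 * 1.4500e-05 * 25
= 0.0470525 mm
dL_um = 0.0470525 * 1000 = 47.0525 um

47.0525


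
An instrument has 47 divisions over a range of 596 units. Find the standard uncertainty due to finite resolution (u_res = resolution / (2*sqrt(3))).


resolution = range / divisions
resolution = 596 / 47 = 12.680851
u_res = resolution / (2*sqrt(3))
u_res = 12.680851 / 3.4641016
u_res = 3.6606

3.6606


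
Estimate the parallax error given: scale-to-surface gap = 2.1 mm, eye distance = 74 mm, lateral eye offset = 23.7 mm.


error = h * offset / d
= 2.1 * 23.7 / 74
= 0.6726

0.6726


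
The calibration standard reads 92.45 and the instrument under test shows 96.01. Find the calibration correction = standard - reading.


Correction = standard - reading
= 92.45 - 96.01
= -3.5600

-3.5600


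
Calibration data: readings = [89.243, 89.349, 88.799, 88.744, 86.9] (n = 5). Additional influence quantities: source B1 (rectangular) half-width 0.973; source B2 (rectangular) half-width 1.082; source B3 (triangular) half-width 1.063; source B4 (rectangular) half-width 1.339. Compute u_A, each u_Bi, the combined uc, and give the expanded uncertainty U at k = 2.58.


mean = (89.243 + 89.349 + 88.799 + 88.744 + 86.9) / 5 = 88.607
s = sqrt(sum((x - mean)^2)/(n-1)) = 0.99052284
u_A = s / sqrt(n) = 0.99052284 / sqrt(5) = 0.44297528
u_B1 = 0.973 / sqrt(3) = 0.56176181
u_B2 = 1.082 / sqrt(3) = 0.62469299
u_B3 = 1.063 / sqrt(6) = 0.43396793
u_B4 = 1.339 / sqrt(3) = 0.77307201
uc = sqrt(0.44297528^2 + 0.56176181^2 + 0.62469299^2 + 0.43396793^2 + 0.77307201^2) = 1.2992356
U = k * uc = 2.58 * 1.2992356
U = 3.3520

3.3520


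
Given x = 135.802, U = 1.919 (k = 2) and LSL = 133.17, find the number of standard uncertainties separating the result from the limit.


u = U / k = 1.919 / 2 = 0.9595
margin = |LSL - x| = |133.17 - 135.802| = 2.632
z = margin / u = 2.632 / 0.9595
z = 2.7431

2.7431


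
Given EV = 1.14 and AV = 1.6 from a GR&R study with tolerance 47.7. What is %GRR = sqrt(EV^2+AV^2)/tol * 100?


GRR = sqrt(EV^2 + AV^2) = sqrt(1.14^2 + 1.6^2) = 1.9645865
%GRR = GRR / tol * 100 = 1.9645865 / 47.7 * 100
%GRR = 4.1186

4.1186


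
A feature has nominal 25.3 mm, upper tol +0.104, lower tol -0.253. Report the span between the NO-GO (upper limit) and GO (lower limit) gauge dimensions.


GO = nominal - lower_tol (smallest hole = maximum material condition)
GO = 25.3 - 0.253 = 25.047
NO-GO = nominal + upper_tol (largest hole = least material condition)
NO-GO = 25.3 + 0.104 = 25.404
spread = NO-GO - GO = 25.404 - 25.047 = 0.3570

0.3570


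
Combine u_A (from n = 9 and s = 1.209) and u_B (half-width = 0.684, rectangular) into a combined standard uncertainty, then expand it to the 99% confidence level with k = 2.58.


u_A = s / sqrt(n) = 1.209 / sqrt(9) = 0.403
u_B = half_width / sqrt(3) = 0.684 / sqrt(3) = 0.39490758
uc = sqrt(u_A^2 + u_B^2) = sqrt(0.403^2 + 0.39490758^2) = 0.56423488
U = k * uc = 2.58 * 0.56423488
U = 1.4557

1.4557


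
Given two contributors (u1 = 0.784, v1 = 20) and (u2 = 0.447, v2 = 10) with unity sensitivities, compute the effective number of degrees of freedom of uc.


uc = sqrt(u1^2 + u2^2) = sqrt(0.784^2 + 0.447^2) = 0.90247715
v_eff = uc^4 / (u1^4/v1 + u2^4/v2)
= 0.90247715^4 / (0.784^4/20 + 0.447^4/10)
= 0.66335325 / 0.022882464
v_eff = 28.9896

28.9896


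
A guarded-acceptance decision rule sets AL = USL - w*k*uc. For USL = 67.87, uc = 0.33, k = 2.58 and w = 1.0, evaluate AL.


U = k * uc = 2.58 * 0.33 = 0.8514
guard band g = w * U = 1.0 * 0.8514 = 0.8514
AL = USL - g = 67.87 - 0.8514
AL = 67.0186

67.0186


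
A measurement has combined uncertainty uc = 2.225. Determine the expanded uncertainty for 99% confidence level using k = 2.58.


U = k * uc
U = 2.58 * 2.225
U = 5.7405

5.7405


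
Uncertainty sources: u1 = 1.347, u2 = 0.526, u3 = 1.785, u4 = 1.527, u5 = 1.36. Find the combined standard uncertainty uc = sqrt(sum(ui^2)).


uc = sqrt(1.347^2 + 0.526^2 + 1.785^2 + 1.527^2 + 1.36^2)
uc = sqrt(9.458639)
uc = 3.0755

3.0755


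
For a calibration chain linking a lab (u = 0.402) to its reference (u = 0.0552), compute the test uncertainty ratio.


TUR = u_lab / u_ref
= 0.402 / 0.0552
= 7.2826

7.2826


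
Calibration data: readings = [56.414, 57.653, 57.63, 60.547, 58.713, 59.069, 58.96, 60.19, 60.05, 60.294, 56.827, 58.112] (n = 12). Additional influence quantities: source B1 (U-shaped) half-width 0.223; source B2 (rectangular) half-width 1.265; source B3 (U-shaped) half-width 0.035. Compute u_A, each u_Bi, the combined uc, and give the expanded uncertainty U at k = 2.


mean = (56.414 + 57.653 + 57.63 + 60.547 + 58.713 + 59.069 + 58.96 + 60.19 + 60.05 + 60.294 + 56.827 + 58.112) / 12 = 58.70491667
s = sqrt(sum((x - mean)^2)/(n-1)) = 1.3986767
u_A = s / sqrt(n) = 1.3986767 / sqrt(12) = 0.40376318
u_B1 = 0.223 / sqrt(2) = 0.15768481
u_B2 = 1.265 / sqrt(3) = 0.73034809
u_B3 = 0.035 / sqrt(2) = 0.024748737
uc = sqrt(0.40376318^2 + 0.15768481^2 + 0.73034809^2 + 0.024748737^2) = 0.84965289
U = k * uc = 2 * 0.84965289
U = 1.6993

1.6993


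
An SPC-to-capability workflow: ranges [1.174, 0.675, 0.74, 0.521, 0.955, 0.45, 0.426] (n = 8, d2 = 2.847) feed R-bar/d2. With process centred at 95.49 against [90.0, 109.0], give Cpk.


R_bar = (1.174 + 0.675 + 0.74 + 0.521 + 0.955 + 0.45 + 0.426) / 7 = 0.70585714
sigma = R_bar / d2 = 0.70585714 / 2.847 = 0.24793015
Cp = (USL - LSL)/(6*sigma) = (109.0 - 90.0)/(6*0.24793015) = 12.7724
Cpu = (109.0 - 95.49)/(3*0.24793015) = 18.1637
Cpl = (95.49 - 90.0)/(3*0.24793015) = 7.3811
Cpk = min(Cpu, Cpl) = 7.3811

7.3811


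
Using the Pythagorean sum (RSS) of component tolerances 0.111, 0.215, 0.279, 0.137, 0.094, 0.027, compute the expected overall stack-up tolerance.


RSS = sqrt(0.111^2 + 0.215^2 + 0.279^2 + 0.137^2 + 0.094^2 + 0.027^2)
= sqrt(0.164721)
= 0.4059

0.4059


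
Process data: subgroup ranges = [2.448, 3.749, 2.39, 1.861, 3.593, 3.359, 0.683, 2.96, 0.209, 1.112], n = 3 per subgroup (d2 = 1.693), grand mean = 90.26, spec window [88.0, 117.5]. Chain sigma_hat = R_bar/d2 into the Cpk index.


R_bar = (2.448 + 3.749 + 2.39 + 1.861 + 3.593 + 3.359 + 0.683 + 2.96 + 0.209 + 1.112) / 10 = 2.2364
sigma = R_bar / d2 = 2.2364 / 1.693 = 1.3209687
Cp = (USL - LSL)/(6*sigma) = (117.5 - 88.0)/(6*1.3209687) = 3.7220
Cpu = (117.5 - 90.26)/(3*1.3209687) = 6.8737
Cpl = (90.26 - 88.0)/(3*1.3209687) = 0.5703
Cpk = min(Cpu, Cpl) = 0.5703

0.5703


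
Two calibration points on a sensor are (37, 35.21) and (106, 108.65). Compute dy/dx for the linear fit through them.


slope = (y2 - y1) / (x2 - x1)
= (108.65 - 35.21) / (106 - 37)
= 73.4400 / 69
= 1.0643

1.0643


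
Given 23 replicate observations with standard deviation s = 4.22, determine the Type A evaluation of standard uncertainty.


u_A = s / sqrt(n)
u_A = 4.22 / sqrt(23)
u_A = 4.22 / 4.7958315
u_A = 0.8799

0.8799


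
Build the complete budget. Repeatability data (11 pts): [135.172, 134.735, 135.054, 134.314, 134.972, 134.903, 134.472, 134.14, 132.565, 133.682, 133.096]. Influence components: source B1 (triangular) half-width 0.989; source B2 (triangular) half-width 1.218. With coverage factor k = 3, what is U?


mean = (135.172 + 134.735 + 135.054 + 134.314 + 134.972 + 134.903 + 134.472 + 134.14 + 132.565 + 133.682 + 133.096) / 11 = 134.2822727
s = sqrt(sum((x - mean)^2)/(n-1)) = 0.850118
u_A = s / sqrt(n) = 0.850118 / sqrt(11) = 0.25632022
u_B1 = 0.989 / sqrt(6) = 0.40375756
u_B2 = 1.218 / sqrt(6) = 0.49724642
uc = sqrt(0.25632022^2 + 0.40375756^2 + 0.49724642^2) = 0.68990885
U = k * uc = 3 * 0.68990885
U = 2.0697

2.0697


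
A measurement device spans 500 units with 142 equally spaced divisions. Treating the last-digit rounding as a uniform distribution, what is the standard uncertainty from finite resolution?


resolution = range / divisions
resolution = 500 / 142 = 3.5211268
u_res = resolution / (2*sqrt(3))
u_res = 3.5211268 / 3.4641016
u_res = 1.0165

1.0165


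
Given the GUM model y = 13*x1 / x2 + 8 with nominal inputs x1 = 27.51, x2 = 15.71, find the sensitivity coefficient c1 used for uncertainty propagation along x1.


y = 13*x1 / x2 + 8
dy/dx1 = 13/x2
Evaluate at x2 = 15.71: c1 = 13 / 15.71
c1 = 0.8275

0.8275


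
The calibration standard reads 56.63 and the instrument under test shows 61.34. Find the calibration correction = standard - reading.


Correction = standard - reading
= 56.63 - 61.34
= -4.7100

-4.7100


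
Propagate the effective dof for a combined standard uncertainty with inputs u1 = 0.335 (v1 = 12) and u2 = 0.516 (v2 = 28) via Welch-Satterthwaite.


uc = sqrt(u1^2 + u2^2) = sqrt(0.335^2 + 0.516^2) = 0.61520809
v_eff = uc^4 / (u1^4/v1 + u2^4/v2)
= 0.61520809^4 / (0.335^4/12 + 0.516^4/28)
= 0.14324786 / 0.0035814039
v_eff = 39.9977

39.9977


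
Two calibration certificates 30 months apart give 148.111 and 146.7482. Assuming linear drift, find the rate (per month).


rate = (v2 - v1) / months
= (146.7482 - 148.111) / 30
= -1.3628 / 30
= -0.0454

-0.0454


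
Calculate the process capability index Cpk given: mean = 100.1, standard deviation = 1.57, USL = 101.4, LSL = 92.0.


Cpu = (USL - mean) / (3*sigma) = (101.4 - 100.1) / (3*1.57) = 0.2760
Cpl = (mean - LSL) / (3*sigma) = (100.1 - 92.0) / (3*1.57) = 1.7197
Cpk = min(Cpu, Cpl) = 0.2760

0.2760


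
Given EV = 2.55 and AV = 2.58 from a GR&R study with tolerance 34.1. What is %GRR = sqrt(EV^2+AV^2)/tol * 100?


GRR = sqrt(EV^2 + AV^2) = sqrt(2.55^2 + 2.58^2) = 3.6275198
%GRR = GRR / tol * 100 = 3.6275198 / 34.1 * 100
%GRR = 10.6379

10.6379


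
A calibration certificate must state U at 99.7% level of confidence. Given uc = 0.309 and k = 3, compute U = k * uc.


U = k * uc
U = 3 * 0.309
U = 0.9270

0.9270


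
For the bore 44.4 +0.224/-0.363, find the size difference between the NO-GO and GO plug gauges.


GO = nominal - lower_tol (smallest hole = maximum material condition)
GO = 44.4 - 0.363 = 44.037
NO-GO = nominal + upper_tol (largest hole = least material condition)
NO-GO = 44.4 + 0.224 = 44.624
spread = NO-GO - GO = 44.624 - 44.037 = 0.5870

0.5870


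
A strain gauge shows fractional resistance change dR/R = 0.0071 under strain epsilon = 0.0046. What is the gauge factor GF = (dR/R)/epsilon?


GF = (dR/R) / epsilon
= 0.0071 / 0.0046
= 1.5435

1.5435


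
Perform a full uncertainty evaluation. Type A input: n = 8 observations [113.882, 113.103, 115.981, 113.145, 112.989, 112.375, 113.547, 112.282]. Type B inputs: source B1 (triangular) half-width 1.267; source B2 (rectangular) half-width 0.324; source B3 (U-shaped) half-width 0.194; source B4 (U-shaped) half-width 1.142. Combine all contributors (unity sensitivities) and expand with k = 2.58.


mean = (113.882 + 113.103 + 115.981 + 113.145 + 112.989 + 112.375 + 113.547 + 112.282) / 8 = 113.413
s = sqrt(sum((x - mean)^2)/(n-1)) = 1.1672217
u_A = s / sqrt(n) = 1.1672217 / sqrt(8) = 0.41267519
u_B1 = 1.267 / sqrt(6) = 0.51725058
u_B2 = 0.324 / sqrt(3) = 0.18706149
u_B3 = 0.194 / sqrt(2) = 0.13717872
u_B4 = 1.142 / sqrt(2) = 0.80751594
uc = sqrt(0.41267519^2 + 0.51725058^2 + 0.18706149^2 + 0.13717872^2 + 0.80751594^2) = 1.0694583
U = k * uc = 2.58 * 1.0694583
U = 2.7592

2.7592


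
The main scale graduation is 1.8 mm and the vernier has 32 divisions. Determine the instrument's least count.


LC = MSD / n_div
= 1.8 / 32
= 0.0563

0.0563


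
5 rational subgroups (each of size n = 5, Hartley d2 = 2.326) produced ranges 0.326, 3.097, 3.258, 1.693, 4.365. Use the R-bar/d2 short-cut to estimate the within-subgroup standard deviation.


R_bar = (0.326 + 3.097 + 3.258 + 1.693 + 4.365) / 5
R_bar = 12.739 / 5 = 2.5478
sigma_hat = R_bar / d2 = 2.5478 / 2.326 = 1.0954

1.0954


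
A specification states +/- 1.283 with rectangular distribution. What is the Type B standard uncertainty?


u_B = half_width / sqrt(3)
u_B = 1.283 / 1.7320508
u_B = 0.7407

0.7407


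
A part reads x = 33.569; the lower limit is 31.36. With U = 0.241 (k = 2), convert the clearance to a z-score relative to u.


u = U / k = 0.241 / 2 = 0.1205
margin = |LSL - x| = |31.36 - 33.569| = 2.209
z = margin / u = 2.209 / 0.1205
z = 18.3320

18.3320


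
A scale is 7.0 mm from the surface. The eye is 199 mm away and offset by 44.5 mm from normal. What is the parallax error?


error = h * offset / d
= 7.0 * 44.5 / 199
= 1.5653

1.5653


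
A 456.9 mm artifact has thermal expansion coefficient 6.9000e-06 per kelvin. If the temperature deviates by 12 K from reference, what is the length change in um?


dL = L * alpha * dT
= 456.9 * 6.9000e-06 * 12
= 0.0378313 mm
dL_um = 0.0378313 * 1000 = 37.8313 um

37.8313


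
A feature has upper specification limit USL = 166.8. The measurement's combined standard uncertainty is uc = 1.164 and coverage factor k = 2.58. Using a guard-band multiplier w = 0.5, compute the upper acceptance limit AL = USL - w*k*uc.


U = k * uc = 2.58 * 1.164 = 3.00312
guard band g = w * U = 0.5 * 3.00312 = 1.50156
AL = USL - g = 166.8 - 1.50156
AL = 165.2984

165.2984


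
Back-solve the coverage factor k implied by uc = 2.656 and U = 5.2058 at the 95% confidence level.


k = U / uc
k = 5.2058 / 2.656
k = 1.96

1.96


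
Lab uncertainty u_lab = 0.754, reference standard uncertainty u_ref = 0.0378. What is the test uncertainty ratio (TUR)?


TUR = u_lab / u_ref
= 0.754 / 0.0378
= 19.9471

19.9471


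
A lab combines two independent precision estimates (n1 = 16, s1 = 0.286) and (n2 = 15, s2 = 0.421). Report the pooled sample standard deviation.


s_p = sqrt(((n1-1)*s1^2 + (n2-1)*s2^2) / (n1+n2-2))
numerator = (16-1)*0.286^2 + (15-1)*0.421^2 = 1.22694 + 2.481374 = 3.708314
denominator = 16 + 15 - 2 = 29
s_p^2 = 3.708314 / 29 = 0.1278729
s_p = sqrt(0.1278729) = 0.3576

0.3576


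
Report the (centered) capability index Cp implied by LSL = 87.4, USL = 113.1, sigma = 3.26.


Cp = (USL - LSL) / (6 * sigma)
= (113.1 - 87.4) / (6 * 3.26)
= 25.7000 / 19.5600
= 1.3139

1.3139


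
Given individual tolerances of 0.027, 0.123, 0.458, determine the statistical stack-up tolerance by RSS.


RSS = sqrt(0.027^2 + 0.123^2 + 0.458^2)
= sqrt(0.225622)
= 0.4750

0.4750


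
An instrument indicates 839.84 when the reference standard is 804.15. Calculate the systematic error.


Systematic error = measured - true
= 839.84 - 804.15
= 35.6900

35.6900


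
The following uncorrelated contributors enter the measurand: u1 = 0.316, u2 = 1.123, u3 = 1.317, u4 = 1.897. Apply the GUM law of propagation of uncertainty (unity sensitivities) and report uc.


uc = sqrt(0.316^2 + 1.123^2 + 1.317^2 + 1.897^2)
uc = sqrt(6.694083)
uc = 2.5873

2.5873


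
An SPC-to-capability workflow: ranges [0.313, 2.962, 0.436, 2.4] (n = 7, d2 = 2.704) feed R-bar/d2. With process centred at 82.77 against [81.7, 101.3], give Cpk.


R_bar = (0.313 + 2.962 + 0.436 + 2.4) / 4 = 1.52775
sigma = R_bar / d2 = 1.52775 / 2.704 = 0.5649963
Cp = (USL - LSL)/(6*sigma) = (101.3 - 81.7)/(6*0.5649963) = 5.7817
Cpu = (101.3 - 82.77)/(3*0.5649963) = 10.9322
Cpl = (82.77 - 81.7)/(3*0.5649963) = 0.6313
Cpk = min(Cpu, Cpl) = 0.6313

0.6313


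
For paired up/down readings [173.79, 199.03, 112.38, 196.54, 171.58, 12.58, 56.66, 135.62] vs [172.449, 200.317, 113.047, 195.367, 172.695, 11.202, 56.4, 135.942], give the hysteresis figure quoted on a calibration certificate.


|173.79 - 172.449| = 1.3410
|199.03 - 200.317| = 1.2870
|112.38 - 113.047| = 0.6670
|196.54 - 195.367| = 1.1730
|171.58 - 172.695| = 1.1150
|12.58 - 11.202| = 1.3780
|56.66 - 56.4| = 0.2600
|135.62 - 135.942| = 0.3220
hysteresis = max(diffs) = 1.3780

1.3780


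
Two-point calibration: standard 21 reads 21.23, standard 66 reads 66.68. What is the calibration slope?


slope = (y2 - y1) / (x2 - x1)
= (66.68 - 21.23) / (66 - 21)
= 45.4500 / 45
= 1.0100

1.0100


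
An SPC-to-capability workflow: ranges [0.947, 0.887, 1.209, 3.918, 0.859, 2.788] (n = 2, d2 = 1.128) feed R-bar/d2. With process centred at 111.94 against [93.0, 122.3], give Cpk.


R_bar = (0.947 + 0.887 + 1.209 + 3.918 + 0.859 + 2.788) / 6 = 1.768
sigma = R_bar / d2 = 1.768 / 1.128 = 1.5673759
Cp = (USL - LSL)/(6*sigma) = (122.3 - 93.0)/(6*1.5673759) = 3.1156
Cpu = (122.3 - 111.94)/(3*1.5673759) = 2.2033
Cpl = (111.94 - 93.0)/(3*1.5673759) = 4.0280
Cpk = min(Cpu, Cpl) = 2.2033

2.2033


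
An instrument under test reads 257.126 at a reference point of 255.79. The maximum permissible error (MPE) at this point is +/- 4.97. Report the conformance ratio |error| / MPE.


e = indication - reference = 257.126 - 255.79 = 1.3360
|e| = 1.3360
ratio = |e| / MPE = 1.3360 / 4.97
ratio = 0.2688

0.2688


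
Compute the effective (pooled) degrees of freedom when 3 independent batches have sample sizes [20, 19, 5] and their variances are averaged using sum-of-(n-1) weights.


nu = sum_i (n_i - 1)
nu = ((20 - 1) + (19 - 1) + (5 - 1))
nu = 19 + 18 + 4
nu = 41

41


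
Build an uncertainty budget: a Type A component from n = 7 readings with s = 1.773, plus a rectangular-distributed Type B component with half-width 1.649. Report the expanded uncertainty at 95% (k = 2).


u_A = s / sqrt(n) = 1.773 / sqrt(7) = 0.67013101
u_B = half_width / sqrt(3) = 1.649 / sqrt(3) = 0.95205059
uc = sqrt(u_A^2 + u_B^2) = sqrt(0.67013101^2 + 0.95205059^2) = 1.1642491
U = k * uc = 2 * 1.1642491
U = 2.3285

2.3285


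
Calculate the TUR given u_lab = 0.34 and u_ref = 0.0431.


TUR = u_lab / u_ref
= 0.34 / 0.0431
= 7.8886

7.8886


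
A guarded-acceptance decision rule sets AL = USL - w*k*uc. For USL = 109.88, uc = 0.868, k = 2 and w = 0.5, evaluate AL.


U = k * uc = 2 * 0.868 = 1.736
guard band g = w * U = 0.5 * 1.736 = 0.868
AL = USL - g = 109.88 - 0.868
AL = 109.0120

109.0120


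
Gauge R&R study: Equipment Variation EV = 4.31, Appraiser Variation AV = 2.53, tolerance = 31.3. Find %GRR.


GRR = sqrt(EV^2 + AV^2) = sqrt(4.31^2 + 2.53^2) = 4.9976995
%GRR = GRR / tol * 100 = 4.9976995 / 31.3 * 100
%GRR = 15.9671

15.9671


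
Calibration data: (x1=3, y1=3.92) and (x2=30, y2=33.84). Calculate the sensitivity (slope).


slope = (y2 - y1) / (x2 - x1)
= (33.84 - 3.92) / (30 - 3)
= 29.9200 / 27
= 1.1081

1.1081


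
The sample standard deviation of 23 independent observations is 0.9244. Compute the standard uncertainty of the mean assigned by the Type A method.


u_A = s / sqrt(n)
u_A = 0.9244 / sqrt(23)
u_A = 0.9244 / 4.7958315
u_A = 0.1928

0.1928


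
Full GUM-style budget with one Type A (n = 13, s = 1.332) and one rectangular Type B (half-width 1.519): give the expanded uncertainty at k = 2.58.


u_A = s / sqrt(n) = 1.332 / sqrt(13) = 0.36943033
u_B = half_width / sqrt(3) = 1.519 / sqrt(3) = 0.87699506
uc = sqrt(u_A^2 + u_B^2) = sqrt(0.36943033^2 + 0.87699506^2) = 0.95162971
U = k * uc = 2.58 * 0.95162971
U = 2.4552

2.4552


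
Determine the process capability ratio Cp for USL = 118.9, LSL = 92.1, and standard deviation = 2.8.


Cp = (USL - LSL) / (6 * sigma)
= (118.9 - 92.1) / (6 * 2.8)
= 26.8000 / 16.8000
= 1.5952

1.5952


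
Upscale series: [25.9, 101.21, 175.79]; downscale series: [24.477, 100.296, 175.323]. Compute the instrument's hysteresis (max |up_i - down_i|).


|25.9 - 24.477| = 1.4230
|101.21 - 100.296| = 0.9140
|175.79 - 175.323| = 0.4670
hysteresis = max(diffs) = 1.4230

1.4230


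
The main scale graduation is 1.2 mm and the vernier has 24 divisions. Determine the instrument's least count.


LC = MSD / n_div
= 1.2 / 24
= 0.0500

0.0500


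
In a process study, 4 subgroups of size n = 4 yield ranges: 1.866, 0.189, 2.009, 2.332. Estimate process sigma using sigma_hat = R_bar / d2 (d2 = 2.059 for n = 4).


R_bar = (1.866 + 0.189 + 2.009 + 2.332) / 4
R_bar = 6.396 / 4 = 1.599
sigma_hat = R_bar / d2 = 1.599 / 2.059 = 0.7766

0.7766


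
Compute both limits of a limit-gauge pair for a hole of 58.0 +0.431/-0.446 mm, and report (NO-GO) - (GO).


GO = nominal - lower_tol (smallest hole = maximum material condition)
GO = 58.0 - 0.446 = 57.554
NO-GO = nominal + upper_tol (largest hole = least material condition)
NO-GO = 58.0 + 0.431 = 58.431
spread = NO-GO - GO = 58.431 - 57.554 = 0.8770

0.8770


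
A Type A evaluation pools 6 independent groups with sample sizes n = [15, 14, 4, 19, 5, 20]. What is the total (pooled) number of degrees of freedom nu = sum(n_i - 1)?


nu = sum_i (n_i - 1)
nu = ((15 - 1) + (14 - 1) + (4 - 1) + (19 - 1) + (5 - 1) + (20 - 1))
nu = 14 + 13 + 3 + 18 + 4 + 19
nu = 71

71


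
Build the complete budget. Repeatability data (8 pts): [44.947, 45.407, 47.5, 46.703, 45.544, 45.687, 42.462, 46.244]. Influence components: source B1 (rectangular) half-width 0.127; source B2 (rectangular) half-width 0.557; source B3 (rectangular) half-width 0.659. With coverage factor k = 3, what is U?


mean = (44.947 + 45.407 + 47.5 + 46.703 + 45.544 + 45.687 + 42.462 + 46.244) / 8 = 45.56175
s = sqrt(sum((x - mean)^2)/(n-1)) = 1.490496
u_A = s / sqrt(n) = 1.490496 / sqrt(8) = 0.52696991
u_B1 = 0.127 / sqrt(3) = 0.073323484
u_B2 = 0.557 / sqrt(3) = 0.3215841
u_B3 = 0.659 / sqrt(3) = 0.38047383
uc = sqrt(0.52696991^2 + 0.073323484^2 + 0.3215841^2 + 0.38047383^2) = 0.72886918
U = k * uc = 3 * 0.72886918
U = 2.1866

2.1866


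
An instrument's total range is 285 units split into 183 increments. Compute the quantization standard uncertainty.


resolution = range / divisions
resolution = 285 / 183 = 1.557377
u_res = resolution / (2*sqrt(3))
u_res = 1.557377 / 3.4641016
u_res = 0.4496

0.4496


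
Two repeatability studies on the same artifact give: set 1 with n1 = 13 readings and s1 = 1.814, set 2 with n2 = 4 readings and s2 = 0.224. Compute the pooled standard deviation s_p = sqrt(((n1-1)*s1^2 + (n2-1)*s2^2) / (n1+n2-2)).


s_p = sqrt(((n1-1)*s1^2 + (n2-1)*s2^2) / (n1+n2-2))
numerator = (13-1)*1.814^2 + (4-1)*0.224^2 = 39.487152 + 0.150528 = 39.63768
denominator = 13 + 4 - 2 = 15
s_p^2 = 39.63768 / 15 = 2.642512
s_p = sqrt(2.642512) = 1.6256

1.6256


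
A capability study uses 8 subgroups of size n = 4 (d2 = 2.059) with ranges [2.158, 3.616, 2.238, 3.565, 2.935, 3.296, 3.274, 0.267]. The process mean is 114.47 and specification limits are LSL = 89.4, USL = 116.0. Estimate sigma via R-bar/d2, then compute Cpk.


R_bar = (2.158 + 3.616 + 2.238 + 3.565 + 2.935 + 3.296 + 3.274 + 0.267) / 8 = 2.668625
sigma = R_bar / d2 = 2.668625 / 2.059 = 1.2960782
Cp = (USL - LSL)/(6*sigma) = (116.0 - 89.4)/(6*1.2960782) = 3.4206
Cpu = (116.0 - 114.47)/(3*1.2960782) = 0.3935
Cpl = (114.47 - 89.4)/(3*1.2960782) = 6.4477
Cpk = min(Cpu, Cpl) = 0.3935

0.3935


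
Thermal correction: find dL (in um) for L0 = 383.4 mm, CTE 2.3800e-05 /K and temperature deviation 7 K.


dL = L * alpha * dT
= 383.4 * 2.3800e-05 * 7
= 0.0638744 mm
dL_um = 0.0638744 * 1000 = 63.8744 um

63.8744


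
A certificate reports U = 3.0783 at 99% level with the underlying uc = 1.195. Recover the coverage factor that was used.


k = U / uc
k = 3.0783 / 1.195
k = 2.576

2.576


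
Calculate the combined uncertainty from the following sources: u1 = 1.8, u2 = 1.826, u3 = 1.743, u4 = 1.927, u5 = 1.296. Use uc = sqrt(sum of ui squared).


uc = sqrt(1.8^2 + 1.826^2 + 1.743^2 + 1.927^2 + 1.296^2)
uc = sqrt(15.00527)
uc = 3.8737

3.8737


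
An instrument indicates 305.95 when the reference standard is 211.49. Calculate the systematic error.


Systematic error = measured - true
= 305.95 - 211.49
= 94.4600

94.4600


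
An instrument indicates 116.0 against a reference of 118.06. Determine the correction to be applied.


Correction = standard - reading
= 118.06 - 116.0
= 2.0600

2.0600


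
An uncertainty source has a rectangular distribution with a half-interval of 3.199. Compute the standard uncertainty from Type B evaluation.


u_B = half_width / sqrt(3)
u_B = 3.199 / 1.7320508
u_B = 1.8469

1.8469


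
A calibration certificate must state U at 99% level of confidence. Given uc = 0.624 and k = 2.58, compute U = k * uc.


U = k * uc
U = 2.58 * 0.624
U = 1.6099

1.6099


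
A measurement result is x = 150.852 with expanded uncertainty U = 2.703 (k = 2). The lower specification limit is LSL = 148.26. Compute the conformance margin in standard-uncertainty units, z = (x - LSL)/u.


u = U / k = 2.703 / 2 = 1.3515
margin = |LSL - x| = |148.26 - 150.852| = 2.592
z = margin / u = 2.592 / 1.3515
z = 1.9179

1.9179


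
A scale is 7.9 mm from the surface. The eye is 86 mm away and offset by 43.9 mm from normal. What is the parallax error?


error = h * offset / d
= 7.9 * 43.9 / 86
= 4.0327

4.0327


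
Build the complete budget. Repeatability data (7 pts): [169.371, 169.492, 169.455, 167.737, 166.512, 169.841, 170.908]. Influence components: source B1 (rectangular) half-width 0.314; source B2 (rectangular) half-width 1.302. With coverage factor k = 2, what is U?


mean = (169.371 + 169.492 + 169.455 + 167.737 + 166.512 + 169.841 + 170.908) / 7 = 169.0451429
s = sqrt(sum((x - mean)^2)/(n-1)) = 1.4551932
u_A = s / sqrt(n) = 1.4551932 / sqrt(7) = 0.55001133
u_B1 = 0.314 / sqrt(3) = 0.18128798
u_B2 = 1.302 / sqrt(3) = 0.75171005
uc = sqrt(0.55001133^2 + 0.18128798^2 + 0.75171005^2) = 0.94891822
U = k * uc = 2 * 0.94891822
U = 1.8978

1.8978
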